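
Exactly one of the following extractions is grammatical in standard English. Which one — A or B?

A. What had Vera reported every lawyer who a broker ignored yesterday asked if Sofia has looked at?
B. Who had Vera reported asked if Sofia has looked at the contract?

In A, the wh-phrase is extracted from inside a wh-island (introduced by "if"), which blocks movement.
In B, the extraction path crosses only that-complement boundaries, which are transparent.
So B is grammatical.

B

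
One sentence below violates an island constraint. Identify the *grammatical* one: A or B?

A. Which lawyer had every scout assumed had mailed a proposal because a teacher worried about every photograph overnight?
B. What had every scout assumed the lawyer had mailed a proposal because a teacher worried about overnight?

In B, the wh-phrase is extracted from inside an adjunct island (introduced by "because"), which blocks movement.
In A, the extraction path crosses only that-complement boundaries, which are transparent.
So A is grammatical.

A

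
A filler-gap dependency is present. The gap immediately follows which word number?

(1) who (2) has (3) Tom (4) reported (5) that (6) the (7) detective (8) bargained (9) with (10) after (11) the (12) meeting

9

The displaced element is "who" (word 1).
It is linked across 1 clause boundary (that).
It functions as the object of the preposition "with" of "bargained", so the gap sits immediately after word 9 ("with").
Base order: Tom has reported that the detective bargained with who after the meeting.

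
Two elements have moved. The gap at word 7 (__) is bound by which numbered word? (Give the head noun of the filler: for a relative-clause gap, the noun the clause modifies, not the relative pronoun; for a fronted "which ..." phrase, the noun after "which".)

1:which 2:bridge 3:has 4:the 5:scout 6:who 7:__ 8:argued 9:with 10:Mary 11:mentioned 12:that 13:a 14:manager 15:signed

5

The marked gap is inside the relative clause, the subject of "argued".
Its filler is the head noun "scout" (via "who"), at word 5.
(The other dependency links word 2 to a gap after word 15.)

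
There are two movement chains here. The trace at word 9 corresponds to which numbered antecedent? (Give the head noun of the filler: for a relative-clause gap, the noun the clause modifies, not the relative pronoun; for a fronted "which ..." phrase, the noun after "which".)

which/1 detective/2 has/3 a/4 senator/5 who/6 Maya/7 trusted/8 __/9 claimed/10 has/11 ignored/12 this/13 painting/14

5

The marked gap is inside the relative clause, the direct object of "trusted".
Its filler is the head noun "senator" (via "who"), at word 5.
(The other dependency links word 2 to a gap after word 10.)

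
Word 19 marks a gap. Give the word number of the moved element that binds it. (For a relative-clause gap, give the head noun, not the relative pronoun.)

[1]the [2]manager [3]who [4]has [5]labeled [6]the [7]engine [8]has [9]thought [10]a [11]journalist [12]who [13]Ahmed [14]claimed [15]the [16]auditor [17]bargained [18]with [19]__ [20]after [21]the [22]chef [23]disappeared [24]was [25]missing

The gap at 19 is the prepositional object of "bargained", inside a relative clause.
The relative pronoun is "who" (word 12); it is bound by the head noun immediately before it.
Its filler is the head noun "journalist", at word 11.

11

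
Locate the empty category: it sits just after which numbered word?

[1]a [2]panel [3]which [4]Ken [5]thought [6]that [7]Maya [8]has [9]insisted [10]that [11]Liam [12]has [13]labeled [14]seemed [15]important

13

The displaced element is "a panel" (word 2).
It is linked across 2 clause boundaries (that → that).
It functions as the direct object of "labeled", so the gap sits immediately after word 13 ("labeled").
Base order: Ken thought that Maya has insisted that Liam has labeled a panel.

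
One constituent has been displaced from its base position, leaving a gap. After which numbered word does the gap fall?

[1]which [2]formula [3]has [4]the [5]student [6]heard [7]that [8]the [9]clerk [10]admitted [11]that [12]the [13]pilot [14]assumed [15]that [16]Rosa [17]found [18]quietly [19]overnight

17

The displaced element is "which formula" (word 2).
It is linked across 3 clause boundaries (that → that → that).
It functions as the direct object of "found", so the gap sits immediately after word 17 ("found").
Base order: The student has heard that the clerk admitted that the pilot assumed that Rosa found which formula quietly overnight.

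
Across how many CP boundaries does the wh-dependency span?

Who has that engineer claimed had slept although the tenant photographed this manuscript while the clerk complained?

"who" is extracted from the subject of "slept".
Boundaries crossed, outermost first: [Ø] — 1 in total.

1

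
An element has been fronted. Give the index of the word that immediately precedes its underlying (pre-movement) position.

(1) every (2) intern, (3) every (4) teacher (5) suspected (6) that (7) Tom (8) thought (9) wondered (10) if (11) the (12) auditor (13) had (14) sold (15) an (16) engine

8

The displaced element is "every intern" (word 2).
It is linked across 2 clause boundaries (that → Ø).
It functions as the subject of "wondered", so the gap sits immediately after word 8 ("thought").
Base order: Every teacher suspected that Tom thought every intern wondered if the auditor had sold an engine.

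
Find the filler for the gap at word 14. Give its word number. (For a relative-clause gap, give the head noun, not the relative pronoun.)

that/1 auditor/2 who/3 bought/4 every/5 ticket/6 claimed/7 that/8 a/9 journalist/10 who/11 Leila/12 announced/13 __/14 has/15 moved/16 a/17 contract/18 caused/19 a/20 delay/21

The gap at 14 is the subject of "moved", inside a relative clause.
The relative pronoun is "who" (word 11); it is bound by the head noun immediately before it.
Its filler is the head noun "journalist", at word 10.

10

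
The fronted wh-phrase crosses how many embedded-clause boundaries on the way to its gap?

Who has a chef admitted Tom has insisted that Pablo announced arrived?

3

"who" is extracted from the subject of "arrived".
Boundaries crossed, outermost first: [Ø], [that], [Ø] — 3 in total.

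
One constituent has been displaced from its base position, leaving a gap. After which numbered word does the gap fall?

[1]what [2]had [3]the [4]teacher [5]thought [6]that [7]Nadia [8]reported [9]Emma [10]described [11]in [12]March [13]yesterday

The displaced element is "what" (word 1).
It is linked across 2 clause boundaries (that → Ø).
It functions as the direct object of "described", so the gap sits immediately after word 10 ("described").
Base order: The teacher had thought that Nadia reported Emma described what in March yesterday.

10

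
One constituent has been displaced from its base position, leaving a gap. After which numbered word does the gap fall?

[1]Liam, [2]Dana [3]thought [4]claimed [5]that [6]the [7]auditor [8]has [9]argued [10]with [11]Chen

3

The displaced element is "Liam" (word 1).
It is linked across 1 clause boundary (Ø).
It functions as the subject of "claimed", so the gap sits immediately after word 3 ("thought").
Base order: Dana thought that Liam claimed that the auditor has argued with Chen.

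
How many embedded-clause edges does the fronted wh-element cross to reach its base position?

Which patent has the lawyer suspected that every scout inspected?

"which patent" is extracted from the object of "inspected".
Boundaries crossed, outermost first: [that] — 1 in total.

1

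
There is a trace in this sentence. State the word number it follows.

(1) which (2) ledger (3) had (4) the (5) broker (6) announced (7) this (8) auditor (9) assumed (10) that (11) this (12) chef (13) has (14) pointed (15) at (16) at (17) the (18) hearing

15

The displaced element is "which ledger" (word 2).
It is linked across 2 clause boundaries (Ø → that).
It functions as the object of the preposition "at" of "pointed", so the gap sits immediately after word 15 ("at").
Base order: The broker had announced this auditor assumed that this chef has pointed at which ledger at the hearing.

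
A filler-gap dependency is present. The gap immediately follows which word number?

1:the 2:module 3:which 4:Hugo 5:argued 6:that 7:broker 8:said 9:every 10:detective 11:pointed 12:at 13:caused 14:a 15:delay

12

The displaced element is "the module" (word 2).
It is linked across 2 clause boundaries (Ø → Ø).
It functions as the object of the preposition "at" of "pointed", so the gap sits immediately after word 12 ("at").
Base order: Hugo argued that broker said every detective pointed at the module.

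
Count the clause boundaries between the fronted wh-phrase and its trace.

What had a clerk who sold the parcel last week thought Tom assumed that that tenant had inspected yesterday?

"what" is extracted from the object of "inspected".
Boundaries crossed, outermost first: [Ø], [that] — 2 in total.

2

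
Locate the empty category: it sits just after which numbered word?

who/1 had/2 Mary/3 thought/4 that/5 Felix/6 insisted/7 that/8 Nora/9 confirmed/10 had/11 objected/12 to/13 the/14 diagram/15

The displaced element is "who" (word 1).
It is linked across 3 clause boundaries (that → that → Ø).
It functions as the subject of "objected", so the gap sits immediately after word 10 ("confirmed").
Base order: Mary had thought that Felix insisted that Nora confirmed that who had objected to the diagram.

10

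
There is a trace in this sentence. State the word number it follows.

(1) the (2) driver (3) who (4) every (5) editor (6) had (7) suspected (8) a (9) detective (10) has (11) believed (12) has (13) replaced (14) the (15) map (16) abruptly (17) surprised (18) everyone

11

The displaced element is "the driver" (word 2).
It is linked across 2 clause boundaries (Ø → Ø).
It functions as the subject of "replaced", so the gap sits immediately after word 11 ("believed").
Base order: Every editor had suspected a detective has believed that the driver has replaced the map abruptly.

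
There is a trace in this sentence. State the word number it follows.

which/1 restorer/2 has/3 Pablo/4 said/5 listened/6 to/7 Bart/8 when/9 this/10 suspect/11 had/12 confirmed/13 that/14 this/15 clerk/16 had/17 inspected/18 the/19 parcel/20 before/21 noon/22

5

The displaced element is "which restorer" (word 2).
It is linked across 1 clause boundary (Ø).
It functions as the subject of "listened", so the gap sits immediately after word 5 ("said").
Base order: Pablo has said that which restorer listened to Bart when this suspect had confirmed that this clerk had inspected the parcel before noon.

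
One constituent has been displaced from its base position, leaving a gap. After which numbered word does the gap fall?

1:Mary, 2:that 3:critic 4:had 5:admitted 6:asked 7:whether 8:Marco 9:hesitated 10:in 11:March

The displaced element is "Mary" (word 1).
It is linked across 1 clause boundary (Ø).
It functions as the subject of "asked", so the gap sits immediately after word 5 ("admitted").
Base order: That critic had admitted Mary asked whether Marco hesitated in March.

5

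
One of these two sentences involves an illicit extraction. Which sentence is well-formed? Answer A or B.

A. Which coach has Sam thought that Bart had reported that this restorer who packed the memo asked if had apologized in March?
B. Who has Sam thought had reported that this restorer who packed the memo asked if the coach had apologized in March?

In A, the wh-phrase is extracted from inside a wh-island (introduced by "if"), which blocks movement.
In B, the extraction path crosses only that-complement boundaries, which are transparent.
So B is grammatical.

B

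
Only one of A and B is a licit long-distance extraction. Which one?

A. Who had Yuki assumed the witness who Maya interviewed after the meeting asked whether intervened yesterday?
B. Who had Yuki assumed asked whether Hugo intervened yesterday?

In A, the wh-phrase is extracted from inside a wh-island (introduced by "whether"), which blocks movement.
In B, the extraction path crosses only that-complement boundaries, which are transparent.
So B is grammatical.

B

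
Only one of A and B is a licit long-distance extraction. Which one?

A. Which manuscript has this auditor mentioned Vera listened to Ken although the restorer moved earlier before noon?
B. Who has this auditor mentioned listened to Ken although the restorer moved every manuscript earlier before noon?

B

In A, the wh-phrase is extracted from inside an adjunct island (introduced by "although"), which blocks movement.
In B, the extraction path crosses only that-complement boundaries, which are transparent.
So B is grammatical.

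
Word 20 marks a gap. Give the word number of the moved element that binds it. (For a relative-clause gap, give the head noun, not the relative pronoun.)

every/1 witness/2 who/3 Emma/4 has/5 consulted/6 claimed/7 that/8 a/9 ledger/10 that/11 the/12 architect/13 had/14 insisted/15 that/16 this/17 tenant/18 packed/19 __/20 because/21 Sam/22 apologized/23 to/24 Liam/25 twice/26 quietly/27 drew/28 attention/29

10

The gap at 20 is the object of "packed", inside a relative clause.
The relative pronoun is "that" (word 11); it is bound by the head noun immediately before it.
Its filler is the head noun "ledger", at word 10.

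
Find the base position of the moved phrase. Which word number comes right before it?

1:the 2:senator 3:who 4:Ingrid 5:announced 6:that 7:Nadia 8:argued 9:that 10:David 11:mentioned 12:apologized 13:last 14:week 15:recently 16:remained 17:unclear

The displaced element is "the senator" (word 2).
It is linked across 3 clause boundaries (that → that → Ø).
It functions as the subject of "apologized", so the gap sits immediately after word 11 ("mentioned").
Base order: Ingrid announced that Nadia argued that David mentioned that the senator apologized last week recently.

11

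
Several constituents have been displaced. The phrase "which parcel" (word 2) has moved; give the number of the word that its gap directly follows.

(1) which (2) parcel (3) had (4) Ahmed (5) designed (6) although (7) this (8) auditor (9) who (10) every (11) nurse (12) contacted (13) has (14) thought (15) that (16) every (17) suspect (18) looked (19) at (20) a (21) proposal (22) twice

5

The displaced element is "which parcel" (word 2).
It functions as the direct object of "designed", so the gap sits immediately after word 5 ("designed").
Base order: Ahmed had designed which parcel although this auditor who every nurse contacted has thought that every suspect looked at a proposal twice.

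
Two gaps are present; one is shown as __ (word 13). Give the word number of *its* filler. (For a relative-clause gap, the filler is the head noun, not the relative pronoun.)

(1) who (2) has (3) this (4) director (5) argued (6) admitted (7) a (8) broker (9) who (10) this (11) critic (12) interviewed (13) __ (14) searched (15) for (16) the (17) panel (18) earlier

The marked gap is inside the relative clause, the direct object of "interviewed".
Its filler is the head noun "broker" (via "who"), at word 8.
(The other dependency links word 1 to a gap after word 5.)

8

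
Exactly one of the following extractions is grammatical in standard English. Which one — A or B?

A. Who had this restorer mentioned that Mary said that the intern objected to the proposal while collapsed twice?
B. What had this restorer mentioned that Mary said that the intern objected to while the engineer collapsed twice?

In A, the wh-phrase is extracted from inside an adjunct island (introduced by "while"), which blocks movement.
In B, the extraction path crosses only that-complement boundaries, which are transparent.
So B is grammatical.

B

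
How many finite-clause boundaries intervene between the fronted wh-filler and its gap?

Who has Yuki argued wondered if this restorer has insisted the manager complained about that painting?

1

"who" is extracted from the subject of "wondered".
Boundaries crossed, outermost first: [Ø] — 1 in total.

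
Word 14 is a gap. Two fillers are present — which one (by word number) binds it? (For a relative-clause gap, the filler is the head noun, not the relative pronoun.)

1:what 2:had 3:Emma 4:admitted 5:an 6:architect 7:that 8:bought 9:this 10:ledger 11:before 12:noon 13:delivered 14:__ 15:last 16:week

1

The marked gap is the direct object of "delivered".
Its filler is the fronted wh-phrase "what", at word 1.
(The other dependency links word 6 to a gap after word 7.)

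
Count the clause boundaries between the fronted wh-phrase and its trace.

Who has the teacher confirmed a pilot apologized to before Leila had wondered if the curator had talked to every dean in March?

1

"who" is extracted from the PP object of "apologized".
Boundaries crossed, outermost first: [Ø] — 1 in total.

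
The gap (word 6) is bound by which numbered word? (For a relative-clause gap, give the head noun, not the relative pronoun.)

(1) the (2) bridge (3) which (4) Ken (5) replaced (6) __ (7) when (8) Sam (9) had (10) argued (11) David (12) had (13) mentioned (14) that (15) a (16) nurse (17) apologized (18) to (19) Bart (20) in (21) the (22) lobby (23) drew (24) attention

2

The gap at 6 is the object of "replaced", inside a relative clause.
The relative pronoun is "which" (word 3); it is bound by the head noun immediately before it.
Its filler is the head noun "bridge", at word 2.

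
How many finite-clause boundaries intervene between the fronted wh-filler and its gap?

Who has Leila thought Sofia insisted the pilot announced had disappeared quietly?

"who" is extracted from the subject of "disappeared".
Boundaries crossed, outermost first: [Ø], [Ø], [Ø] — 3 in total.

3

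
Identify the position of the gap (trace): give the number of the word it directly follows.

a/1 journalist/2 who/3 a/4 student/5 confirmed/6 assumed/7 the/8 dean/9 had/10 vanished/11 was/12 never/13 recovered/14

The displaced element is "a journalist" (word 2).
It is linked across 1 clause boundary (Ø).
It functions as the subject of "assumed", so the gap sits immediately after word 6 ("confirmed").
Base order: A student confirmed that a journalist assumed the dean had vanished.

6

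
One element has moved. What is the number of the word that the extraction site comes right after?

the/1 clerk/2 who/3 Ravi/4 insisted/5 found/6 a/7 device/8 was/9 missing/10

The displaced element is "the clerk" (word 2).
It is linked across 1 clause boundary (Ø).
It functions as the subject of "found", so the gap sits immediately after word 5 ("insisted").
Base order: Ravi insisted that the clerk found a device.

5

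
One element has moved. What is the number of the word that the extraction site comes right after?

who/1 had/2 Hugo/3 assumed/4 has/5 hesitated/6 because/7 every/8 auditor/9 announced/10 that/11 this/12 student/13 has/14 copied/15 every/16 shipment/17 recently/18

The displaced element is "who" (word 1).
It is linked across 1 clause boundary (Ø).
It functions as the subject of "hesitated", so the gap sits immediately after word 4 ("assumed").
Base order: Hugo had assumed who has hesitated because every auditor announced that this student has copied every shipment recently.

4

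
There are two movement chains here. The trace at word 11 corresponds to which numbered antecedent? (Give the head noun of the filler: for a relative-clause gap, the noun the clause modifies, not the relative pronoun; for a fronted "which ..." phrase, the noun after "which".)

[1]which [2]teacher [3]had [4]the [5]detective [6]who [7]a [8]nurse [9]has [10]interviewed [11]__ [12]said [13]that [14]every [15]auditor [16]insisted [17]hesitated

5

The marked gap is inside the relative clause, the direct object of "interviewed".
Its filler is the head noun "detective" (via "who"), at word 5.
(The other dependency links word 2 to a gap after word 16.)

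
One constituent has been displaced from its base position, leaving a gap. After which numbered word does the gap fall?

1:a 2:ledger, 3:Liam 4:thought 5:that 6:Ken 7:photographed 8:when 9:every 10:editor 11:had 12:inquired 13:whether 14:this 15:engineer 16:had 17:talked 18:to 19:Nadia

7

The displaced element is "a ledger" (word 2).
It is linked across 1 clause boundary (that).
It functions as the direct object of "photographed", so the gap sits immediately after word 7 ("photographed").
Base order: Liam thought that Ken photographed a ledger when every editor had inquired whether this engineer had talked to Nadia.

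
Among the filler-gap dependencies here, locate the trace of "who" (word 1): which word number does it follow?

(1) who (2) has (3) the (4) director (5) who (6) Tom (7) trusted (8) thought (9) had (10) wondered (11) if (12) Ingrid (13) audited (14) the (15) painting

The displaced element is "who" (word 1).
It is linked across 1 clause boundary (Ø).
It functions as the subject of "wondered", so the gap sits immediately after word 8 ("thought").
Base order: The director who Tom trusted has thought that who had wondered if Ingrid audited the painting.

8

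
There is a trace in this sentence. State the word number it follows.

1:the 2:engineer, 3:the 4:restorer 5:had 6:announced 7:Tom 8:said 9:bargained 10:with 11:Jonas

8

The displaced element is "the engineer" (word 2).
It is linked across 2 clause boundaries (Ø → Ø).
It functions as the subject of "bargained", so the gap sits immediately after word 8 ("said").
Base order: The restorer had announced Tom said that the engineer bargained with Jonas.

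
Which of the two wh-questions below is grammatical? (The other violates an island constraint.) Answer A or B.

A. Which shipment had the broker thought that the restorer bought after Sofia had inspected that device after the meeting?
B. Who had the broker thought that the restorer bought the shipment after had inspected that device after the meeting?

A

In B, the wh-phrase is extracted from inside an adjunct island (introduced by "after"), which blocks movement.
In A, the extraction path crosses only that-complement boundaries, which are transparent.
So A is grammatical.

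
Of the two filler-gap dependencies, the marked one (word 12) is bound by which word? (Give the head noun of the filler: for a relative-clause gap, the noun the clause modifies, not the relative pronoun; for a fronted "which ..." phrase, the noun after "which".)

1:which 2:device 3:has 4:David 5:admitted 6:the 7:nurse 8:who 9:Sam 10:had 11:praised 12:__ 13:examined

The marked gap is inside the relative clause, the direct object of "praised".
Its filler is the head noun "nurse" (via "who"), at word 7.
(The other dependency links word 2 to a gap after word 13.)

7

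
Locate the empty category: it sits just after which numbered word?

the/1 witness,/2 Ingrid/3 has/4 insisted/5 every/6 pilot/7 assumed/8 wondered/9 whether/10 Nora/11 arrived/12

8

The displaced element is "the witness" (word 2).
It is linked across 2 clause boundaries (Ø → Ø).
It functions as the subject of "wondered", so the gap sits immediately after word 8 ("assumed").
Base order: Ingrid has insisted every pilot assumed that the witness wondered whether Nora arrived.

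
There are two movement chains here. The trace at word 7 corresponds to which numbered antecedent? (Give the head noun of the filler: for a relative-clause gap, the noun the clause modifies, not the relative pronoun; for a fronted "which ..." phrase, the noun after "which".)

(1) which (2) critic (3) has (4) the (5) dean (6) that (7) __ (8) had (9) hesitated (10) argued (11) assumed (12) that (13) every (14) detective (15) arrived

The marked gap is inside the relative clause, the subject of "hesitated".
Its filler is the head noun "dean" (via "that"), at word 5.
(The other dependency links word 2 to a gap after word 10.)

5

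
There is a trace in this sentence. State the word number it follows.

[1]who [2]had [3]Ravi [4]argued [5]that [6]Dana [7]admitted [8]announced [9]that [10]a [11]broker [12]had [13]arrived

The displaced element is "who" (word 1).
It is linked across 2 clause boundaries (that → Ø).
It functions as the subject of "announced", so the gap sits immediately after word 7 ("admitted").
Base order: Ravi had argued that Dana admitted that who announced that a broker had arrived.

7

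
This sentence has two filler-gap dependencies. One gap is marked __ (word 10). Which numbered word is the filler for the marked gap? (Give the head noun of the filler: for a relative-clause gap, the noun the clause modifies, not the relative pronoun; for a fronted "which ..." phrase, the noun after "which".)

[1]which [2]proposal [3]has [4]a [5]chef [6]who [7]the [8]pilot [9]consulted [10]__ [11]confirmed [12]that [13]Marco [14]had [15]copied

5

The marked gap is inside the relative clause, the direct object of "consulted".
Its filler is the head noun "chef" (via "who"), at word 5.
(The other dependency links word 2 to a gap after word 15.)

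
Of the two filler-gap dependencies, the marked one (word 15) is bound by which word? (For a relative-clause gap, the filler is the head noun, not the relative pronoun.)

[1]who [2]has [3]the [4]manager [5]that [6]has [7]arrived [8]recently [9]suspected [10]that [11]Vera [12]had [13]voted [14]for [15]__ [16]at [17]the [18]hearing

The marked gap is the object of the preposition "for" of "voted".
Its filler is the fronted wh-phrase "who", at word 1.
(The other dependency links word 4 to a gap after word 5.)

1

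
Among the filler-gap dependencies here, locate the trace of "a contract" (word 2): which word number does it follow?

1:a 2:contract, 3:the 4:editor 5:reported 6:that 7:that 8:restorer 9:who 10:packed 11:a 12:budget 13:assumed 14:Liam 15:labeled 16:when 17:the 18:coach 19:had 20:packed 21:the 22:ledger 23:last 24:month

15

The displaced element is "a contract" (word 2).
It is linked across 2 clause boundaries (that → Ø).
It functions as the direct object of "labeled", so the gap sits immediately after word 15 ("labeled").
Base order: The editor reported that that restorer who packed a budget assumed Liam labeled a contract when the coach had packed the ledger last month.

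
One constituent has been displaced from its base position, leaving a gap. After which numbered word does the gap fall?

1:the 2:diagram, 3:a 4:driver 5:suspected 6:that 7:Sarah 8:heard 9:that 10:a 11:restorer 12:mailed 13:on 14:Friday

12

The displaced element is "the diagram" (word 2).
It is linked across 2 clause boundaries (that → that).
It functions as the direct object of "mailed", so the gap sits immediately after word 12 ("mailed").
Base order: A driver suspected that Sarah heard that a restorer mailed the diagram on Friday.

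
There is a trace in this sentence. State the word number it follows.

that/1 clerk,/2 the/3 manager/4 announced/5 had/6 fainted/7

5

The displaced element is "that clerk" (word 2).
It is linked across 1 clause boundary (Ø).
It functions as the subject of "fainted", so the gap sits immediately after word 5 ("announced").
Base order: The manager announced that that clerk had fainted.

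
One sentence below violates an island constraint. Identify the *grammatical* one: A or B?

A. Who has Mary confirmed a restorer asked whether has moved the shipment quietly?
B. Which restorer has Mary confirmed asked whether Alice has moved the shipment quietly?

B

In A, the wh-phrase is extracted from inside a wh-island (introduced by "whether"), which blocks movement.
In B, the extraction path crosses only that-complement boundaries, which are transparent.
So B is grammatical.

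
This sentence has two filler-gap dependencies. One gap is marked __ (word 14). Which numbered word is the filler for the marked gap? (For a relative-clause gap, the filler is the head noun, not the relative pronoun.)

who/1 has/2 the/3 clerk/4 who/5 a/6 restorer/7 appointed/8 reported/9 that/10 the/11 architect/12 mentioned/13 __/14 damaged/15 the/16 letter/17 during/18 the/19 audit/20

1

The marked gap is the subject of "damaged".
Its filler is the fronted wh-phrase "who", at word 1.
(The other dependency links word 4 to a gap after word 8.)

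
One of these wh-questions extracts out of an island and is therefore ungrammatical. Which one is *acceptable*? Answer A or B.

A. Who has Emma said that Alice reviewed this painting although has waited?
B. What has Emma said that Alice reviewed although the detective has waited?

In A, the wh-phrase is extracted from inside an adjunct island (introduced by "although"), which blocks movement.
In B, the extraction path crosses only that-complement boundaries, which are transparent.
So B is grammatical.

B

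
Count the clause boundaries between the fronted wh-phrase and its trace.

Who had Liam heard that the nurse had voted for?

1

"who" is extracted from the PP object of "voted".
Boundaries crossed, outermost first: [that] — 1 in total.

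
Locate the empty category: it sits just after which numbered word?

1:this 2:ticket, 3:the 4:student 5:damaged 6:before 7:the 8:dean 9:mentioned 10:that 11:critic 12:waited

5

The displaced element is "this ticket" (word 2).
It functions as the direct object of "damaged", so the gap sits immediately after word 5 ("damaged").
Base order: The student damaged this ticket before the dean mentioned that critic waited.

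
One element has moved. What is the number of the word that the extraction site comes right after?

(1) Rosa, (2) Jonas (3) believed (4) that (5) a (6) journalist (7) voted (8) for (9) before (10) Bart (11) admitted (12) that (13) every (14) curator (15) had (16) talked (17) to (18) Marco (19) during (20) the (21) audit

The displaced element is "Rosa" (word 1).
It is linked across 1 clause boundary (that).
It functions as the object of the preposition "for" of "voted", so the gap sits immediately after word 8 ("for").
Base order: Jonas believed that a journalist voted for Rosa before Bart admitted that every curator had talked to Marco during the audit.

8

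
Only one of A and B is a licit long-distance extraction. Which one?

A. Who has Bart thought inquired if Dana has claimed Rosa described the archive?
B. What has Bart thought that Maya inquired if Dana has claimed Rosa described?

A

In B, the wh-phrase is extracted from inside a wh-island (introduced by "if"), which blocks movement.
In A, the extraction path crosses only that-complement boundaries, which are transparent.
So A is grammatical.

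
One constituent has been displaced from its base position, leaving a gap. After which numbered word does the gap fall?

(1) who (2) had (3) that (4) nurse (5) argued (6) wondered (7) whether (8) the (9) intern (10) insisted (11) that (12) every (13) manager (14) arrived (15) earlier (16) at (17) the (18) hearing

5

The displaced element is "who" (word 1).
It is linked across 1 clause boundary (Ø).
It functions as the subject of "wondered", so the gap sits immediately after word 5 ("argued").
Base order: That nurse had argued that who wondered whether the intern insisted that every manager arrived earlier at the hearing.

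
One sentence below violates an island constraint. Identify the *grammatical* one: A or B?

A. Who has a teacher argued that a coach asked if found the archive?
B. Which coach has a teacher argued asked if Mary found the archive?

In A, the wh-phrase is extracted from inside a wh-island (introduced by "if"), which blocks movement.
In B, the extraction path crosses only that-complement boundaries, which are transparent.
So B is grammatical.

B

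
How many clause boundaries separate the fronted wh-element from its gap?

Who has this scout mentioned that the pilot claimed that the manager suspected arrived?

"who" is extracted from the subject of "arrived".
Boundaries crossed, outermost first: [that], [that], [Ø] — 3 in total.

3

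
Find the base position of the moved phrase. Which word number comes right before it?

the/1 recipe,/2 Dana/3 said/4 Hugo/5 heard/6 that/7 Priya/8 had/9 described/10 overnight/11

10

The displaced element is "the recipe" (word 2).
It is linked across 2 clause boundaries (Ø → that).
It functions as the direct object of "described", so the gap sits immediately after word 10 ("described").
Base order: Dana said Hugo heard that Priya had described the recipe overnight.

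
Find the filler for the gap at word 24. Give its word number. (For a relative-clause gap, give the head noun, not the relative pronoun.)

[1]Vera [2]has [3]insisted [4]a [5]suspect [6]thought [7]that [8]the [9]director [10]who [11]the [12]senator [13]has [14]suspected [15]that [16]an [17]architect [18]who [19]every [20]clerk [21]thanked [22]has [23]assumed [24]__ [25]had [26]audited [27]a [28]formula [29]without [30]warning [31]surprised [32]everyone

9

The gap at 24 is the subject of "audited", inside a relative clause.
The relative pronoun is "who" (word 10); it is bound by the head noun immediately before it.
Its filler is the head noun "director", at word 9.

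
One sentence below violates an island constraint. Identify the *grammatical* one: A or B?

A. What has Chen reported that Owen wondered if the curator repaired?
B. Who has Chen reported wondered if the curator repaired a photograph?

In A, the wh-phrase is extracted from inside a wh-island (introduced by "if"), which blocks movement.
In B, the extraction path crosses only that-complement boundaries, which are transparent.
So B is grammatical.

B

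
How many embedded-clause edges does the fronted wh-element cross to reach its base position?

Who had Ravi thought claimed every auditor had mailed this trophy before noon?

"who" is extracted from the subject of "claimed".
Boundaries crossed, outermost first: [Ø] — 1 in total.

1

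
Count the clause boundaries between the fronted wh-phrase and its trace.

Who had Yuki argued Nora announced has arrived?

2

"who" is extracted from the subject of "arrived".
Boundaries crossed, outermost first: [Ø], [Ø] — 2 in total.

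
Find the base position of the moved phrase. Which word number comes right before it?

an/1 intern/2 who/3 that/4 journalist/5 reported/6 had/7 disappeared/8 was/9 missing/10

6

The displaced element is "an intern" (word 2).
It is linked across 1 clause boundary (Ø).
It functions as the subject of "disappeared", so the gap sits immediately after word 6 ("reported").
Base order: That journalist reported an intern had disappeared.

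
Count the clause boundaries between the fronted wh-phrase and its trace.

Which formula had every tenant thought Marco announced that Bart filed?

2

"which formula" is extracted from the object of "filed".
Boundaries crossed, outermost first: [Ø], [that] — 2 in total.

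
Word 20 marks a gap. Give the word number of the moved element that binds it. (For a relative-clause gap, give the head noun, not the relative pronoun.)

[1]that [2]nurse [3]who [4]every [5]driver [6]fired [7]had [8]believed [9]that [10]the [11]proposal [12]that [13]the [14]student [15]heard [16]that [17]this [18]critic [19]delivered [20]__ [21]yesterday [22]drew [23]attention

The gap at 20 is the object of "delivered", inside a relative clause.
The relative pronoun is "that" (word 12); it is bound by the head noun immediately before it.
Its filler is the head noun "proposal", at word 11.

11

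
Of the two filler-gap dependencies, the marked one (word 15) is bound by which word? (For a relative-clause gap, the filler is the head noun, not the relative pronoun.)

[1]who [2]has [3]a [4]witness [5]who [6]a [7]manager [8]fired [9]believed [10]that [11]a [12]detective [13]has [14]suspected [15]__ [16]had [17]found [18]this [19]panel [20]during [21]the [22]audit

The marked gap is the subject of "found".
Its filler is the fronted wh-phrase "who", at word 1.
(The other dependency links word 4 to a gap after word 8.)

1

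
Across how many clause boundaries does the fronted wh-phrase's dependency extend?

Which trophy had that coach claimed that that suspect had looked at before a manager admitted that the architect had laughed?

1

"which trophy" is extracted from the PP object of "looked".
Boundaries crossed, outermost first: [that] — 1 in total.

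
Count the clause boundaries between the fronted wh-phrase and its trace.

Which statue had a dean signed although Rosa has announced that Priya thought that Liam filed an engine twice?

0

"which statue" originates inside the matrix clause — no clause boundary is crossed.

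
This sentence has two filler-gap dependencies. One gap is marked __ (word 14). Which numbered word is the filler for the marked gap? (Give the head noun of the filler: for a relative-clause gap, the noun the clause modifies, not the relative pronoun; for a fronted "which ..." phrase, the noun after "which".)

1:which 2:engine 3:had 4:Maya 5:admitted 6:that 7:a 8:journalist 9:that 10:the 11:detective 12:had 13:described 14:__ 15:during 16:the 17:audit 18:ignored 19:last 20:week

The marked gap is inside the relative clause, the direct object of "described".
Its filler is the head noun "journalist" (via "that"), at word 8.
(The other dependency links word 2 to a gap after word 18.)

8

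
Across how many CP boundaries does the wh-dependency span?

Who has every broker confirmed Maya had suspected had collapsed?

"who" is extracted from the subject of "collapsed".
Boundaries crossed, outermost first: [Ø], [Ø] — 2 in total.

2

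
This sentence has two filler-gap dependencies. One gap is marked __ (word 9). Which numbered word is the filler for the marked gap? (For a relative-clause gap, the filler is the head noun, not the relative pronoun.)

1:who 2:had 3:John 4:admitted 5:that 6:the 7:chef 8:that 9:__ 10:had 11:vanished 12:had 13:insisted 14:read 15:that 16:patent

7

The marked gap is inside the relative clause, the subject of "vanished".
Its filler is the head noun "chef" (via "that"), at word 7.
(The other dependency links word 1 to a gap after word 13.)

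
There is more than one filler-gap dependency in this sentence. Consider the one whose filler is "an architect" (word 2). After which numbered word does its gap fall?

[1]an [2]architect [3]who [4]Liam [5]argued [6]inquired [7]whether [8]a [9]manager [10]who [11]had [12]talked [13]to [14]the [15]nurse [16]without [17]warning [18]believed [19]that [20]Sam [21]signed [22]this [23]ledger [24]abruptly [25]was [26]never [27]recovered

5

The displaced element is "an architect" (word 2).
It is linked across 1 clause boundary (Ø).
It functions as the subject of "inquired", so the gap sits immediately after word 5 ("argued").
Base order: Liam argued an architect inquired whether a manager who had talked to the nurse without warning believed that Sam signed this ledger abruptly.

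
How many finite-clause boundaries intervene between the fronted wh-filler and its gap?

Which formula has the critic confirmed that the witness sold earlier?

1

"which formula" is extracted from the object of "sold".
Boundaries crossed, outermost first: [that] — 1 in total.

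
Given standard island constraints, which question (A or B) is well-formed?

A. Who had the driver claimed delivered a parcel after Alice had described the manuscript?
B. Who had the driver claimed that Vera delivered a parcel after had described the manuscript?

A

In B, the wh-phrase is extracted from inside an adjunct island (introduced by "after"), which blocks movement.
In A, the extraction path crosses only that-complement boundaries, which are transparent.
So A is grammatical.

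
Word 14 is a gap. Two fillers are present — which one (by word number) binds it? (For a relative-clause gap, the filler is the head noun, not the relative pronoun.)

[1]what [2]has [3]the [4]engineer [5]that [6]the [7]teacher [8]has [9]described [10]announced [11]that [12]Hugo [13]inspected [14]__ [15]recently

1

The marked gap is the direct object of "inspected".
Its filler is the fronted wh-phrase "what", at word 1.
(The other dependency links word 4 to a gap after word 9.)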